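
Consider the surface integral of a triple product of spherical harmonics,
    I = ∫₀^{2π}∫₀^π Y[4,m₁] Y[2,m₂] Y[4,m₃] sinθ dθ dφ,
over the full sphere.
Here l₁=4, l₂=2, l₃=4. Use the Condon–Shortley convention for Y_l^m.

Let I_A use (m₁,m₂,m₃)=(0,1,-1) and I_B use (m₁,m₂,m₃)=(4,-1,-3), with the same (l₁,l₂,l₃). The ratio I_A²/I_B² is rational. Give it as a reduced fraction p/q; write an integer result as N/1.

5/98

Same 4,2,4: normalisation and zero-m 3j drop out of the ratio.
A: Δ: 2! 6! 2! / 11! → 1/13860; sum: t=1:−1/72 t=2:+1/96 = -1/288; 3j²(4 2 4; 0 1 -1) = Δ·Π!·Σ² = 1/462  (sign +1)
B: Δ: 2! 6! 2! / 11! → 1/13860; sum: t=0:+1/1440 = 1/1440; 3j²(4 2 4; 4 -1 -3) = Δ·Π!·Σ² = 7/165  (sign -1)
I_A²/I_B² = (1/462)/(7/165) = 5/98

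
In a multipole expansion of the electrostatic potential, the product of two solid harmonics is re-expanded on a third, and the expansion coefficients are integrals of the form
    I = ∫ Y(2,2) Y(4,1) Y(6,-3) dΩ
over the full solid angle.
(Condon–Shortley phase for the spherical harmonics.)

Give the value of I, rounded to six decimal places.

-0.178526

m-sum 0 ✓  L=12 even ✓  2≤6≤6 ✓
Π(2lᵢ+1) = 5×9×13 = 585
triangle coeff Δ(2,4,6) = 1/6435
Σ_t [0,0]: t=0:+1/2304 = 1/2304
(3j)²=5/143 [(2 4 6; 0 0 0)], sign=+1
Σ_t [0,0]: t=0:+1/17280 = 1/17280
(3j)²=14/715 [(2 4 6; 2 1 -3)], sign=-1
⇒ 4πI² = 630/1573
I = (-1)√(630/1573/(4π)) = -0.17852580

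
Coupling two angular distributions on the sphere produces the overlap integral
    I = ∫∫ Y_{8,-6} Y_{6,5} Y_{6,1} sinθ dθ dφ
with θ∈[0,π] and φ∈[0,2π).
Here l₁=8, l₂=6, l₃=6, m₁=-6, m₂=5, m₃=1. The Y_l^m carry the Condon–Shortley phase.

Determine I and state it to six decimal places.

-0.091807

Rules hold: Σm=0, L=20 even, 2≤6≤14.
N = 17·13·13 = 2873
Δ = 8!·8!·4!/21! = 1/1309458150
Racah Σ t=2..6: t=2:+1/49766400 t=3:−1/3110400 t=4:+1/1327104 t=5:−1/3110400 t=6:+1/49766400 = 1/6635520
⇒ 3j(8 6 6; 0 0 0)² = 350/46189, sgn +1
Racah Σ t=7..8: t=7:−1/609638400 t=8:+1/348364800 = 1/812851200
⇒ 3j(8 6 6; -6 5 1)² = 11/2261, sgn -1
4πI² = N·(3j₀)²·(3jₘ)² = 650/6137
I = -1·√(0.105915/4π) = -0.09180655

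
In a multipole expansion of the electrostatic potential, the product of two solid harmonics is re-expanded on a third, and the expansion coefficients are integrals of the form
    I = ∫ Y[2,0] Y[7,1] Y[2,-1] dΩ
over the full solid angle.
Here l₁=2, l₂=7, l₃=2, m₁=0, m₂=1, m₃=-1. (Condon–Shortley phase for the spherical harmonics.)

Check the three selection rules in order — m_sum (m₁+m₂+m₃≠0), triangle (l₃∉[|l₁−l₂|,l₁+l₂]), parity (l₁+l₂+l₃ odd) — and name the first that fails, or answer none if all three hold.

m₁+m₂+m₃ = 0 + 1 − 1 = 0  ✓
triangle: |2−7|=5 ≤ l₃=2 ≤ 2+7=9  ✗
parity: l₁+l₂+l₃ = 11 is odd

triangle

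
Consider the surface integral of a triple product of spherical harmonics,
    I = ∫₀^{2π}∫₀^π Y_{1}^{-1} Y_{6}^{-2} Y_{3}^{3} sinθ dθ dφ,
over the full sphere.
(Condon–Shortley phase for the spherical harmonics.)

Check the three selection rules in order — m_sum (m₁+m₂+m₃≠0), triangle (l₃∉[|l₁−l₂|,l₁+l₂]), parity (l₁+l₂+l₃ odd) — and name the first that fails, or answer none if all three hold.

m₁+m₂+m₃ = -1 − 2 + 3 = 0  ✓
triangle: |1−6|=5 ≤ l₃=3 ≤ 1+6=7  ✗
parity: l₁+l₂+l₃ = 10 is even

triangle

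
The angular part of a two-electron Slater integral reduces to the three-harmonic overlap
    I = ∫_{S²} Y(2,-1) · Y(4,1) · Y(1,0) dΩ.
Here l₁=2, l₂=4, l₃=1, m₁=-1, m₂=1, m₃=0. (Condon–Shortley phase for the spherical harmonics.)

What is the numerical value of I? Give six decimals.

|2−4|≤1≤2+4 violated ⇒ I = 0

0.000000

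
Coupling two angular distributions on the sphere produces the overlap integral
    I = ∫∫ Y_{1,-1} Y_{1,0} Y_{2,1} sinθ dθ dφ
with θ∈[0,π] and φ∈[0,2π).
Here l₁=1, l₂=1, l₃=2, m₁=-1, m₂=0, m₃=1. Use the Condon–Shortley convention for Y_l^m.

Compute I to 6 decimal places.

Checks pass: Σm=0; 4 even; l₃=2∈[0,2].
(2·1+1)(2·1+1)(2·2+1) = 45
Δ: 0! 2! 2! / 5! → 1/30
sum: t=0:+1/1 = 1/1
3j²(1 1 2; 0 0 0) = Δ·Π!·Σ² = 2/15  (sign +1)
sum: t=0:+1/2 = 1/2
3j²(1 1 2; -1 0 1) = Δ·Π!·Σ² = 1/10  (sign -1)
combine: 4πI² = 45·2/15·1/10 = 3/5
take √, sign -1: I = -0.21850969

-0.218510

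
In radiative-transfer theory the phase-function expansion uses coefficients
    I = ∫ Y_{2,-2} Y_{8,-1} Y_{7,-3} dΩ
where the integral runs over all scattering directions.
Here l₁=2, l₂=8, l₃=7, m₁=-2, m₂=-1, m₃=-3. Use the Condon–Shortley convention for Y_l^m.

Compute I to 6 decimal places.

0.000000

Σmᵢ = -6 ≠ 0, so the φ-integral vanishes; I = 0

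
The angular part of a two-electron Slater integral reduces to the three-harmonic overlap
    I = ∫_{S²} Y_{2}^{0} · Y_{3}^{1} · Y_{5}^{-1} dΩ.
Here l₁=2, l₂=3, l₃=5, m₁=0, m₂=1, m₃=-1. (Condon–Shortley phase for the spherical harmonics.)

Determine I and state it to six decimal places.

-0.227318

m-sum 0 ✓  L=10 even ✓  1≤5≤5 ✓
Π(2lᵢ+1) = 5×7×11 = 385
triangle coeff Δ(2,3,5) = 1/2310
Σ_t [0,0]: t=0:+1/144 = 1/144
(3j)²=10/231 [(2 3 5; 0 0 0)], sign=-1
Σ_t [0,0]: t=0:+1/192 = 1/192
(3j)²=3/77 [(2 3 5; 0 1 -1)], sign=+1
⇒ 4πI² = 50/77
I = (-1)√(50/77/(4π)) = -0.22731846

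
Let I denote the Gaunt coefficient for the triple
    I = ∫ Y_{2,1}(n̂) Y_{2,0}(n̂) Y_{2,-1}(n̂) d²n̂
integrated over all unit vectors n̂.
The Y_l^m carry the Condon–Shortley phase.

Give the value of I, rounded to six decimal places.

Rules hold: Σm=0, L=6 even, 0≤2≤4.
N = 5·5·5 = 125
Δ = 2!·2!·2!/7! = 1/630
Racah Σ t=0..2: t=0:+1/8 t=1:−1/1 t=2:+1/8 = -3/4
⇒ 3j(2 2 2; 0 0 0)² = 2/35, sgn -1
Racah Σ t=0..1: t=0:+1/4 t=1:−1/2 = -1/4
⇒ 3j(2 2 2; 1 0 -1)² = 1/70, sgn +1
4πI² = N·(3j₀)²·(3jₘ)² = 5/49
I = -1·√(0.102041/4π) = -0.09011188

-0.090112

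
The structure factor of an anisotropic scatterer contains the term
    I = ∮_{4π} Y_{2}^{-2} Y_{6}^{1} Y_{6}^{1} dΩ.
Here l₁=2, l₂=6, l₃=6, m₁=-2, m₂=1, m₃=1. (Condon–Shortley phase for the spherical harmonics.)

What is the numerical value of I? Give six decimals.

m-sum 0 ✓  L=14 even ✓  4≤6≤8 ✓
Π(2lᵢ+1) = 5×13×13 = 845
triangle coeff Δ(2,6,6) = 1/90090
Σ_t [0,2]: t=0:+1/69120 t=1:−1/14400 t=2:+1/69120 = -7/172800
(3j)²=14/715 [(2 6 6; 0 0 0)], sign=-1
Σ_t [2,2]: t=2:+1/57600 = 1/57600
(3j)²=21/715 [(2 6 6; -2 1 1)], sign=-1
⇒ 4πI² = 294/605
I = (+1)√(294/605/(4π)) = 0.19664868

0.196649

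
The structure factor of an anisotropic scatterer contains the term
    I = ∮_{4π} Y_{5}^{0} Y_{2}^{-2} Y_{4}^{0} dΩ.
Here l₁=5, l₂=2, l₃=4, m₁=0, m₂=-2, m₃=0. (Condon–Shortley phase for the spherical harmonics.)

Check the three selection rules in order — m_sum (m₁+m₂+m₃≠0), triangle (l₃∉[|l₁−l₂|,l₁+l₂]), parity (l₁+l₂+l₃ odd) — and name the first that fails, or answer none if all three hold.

m_sum

azimuthal sum: 0 − 2 + 0 = -2  ✗
3 ≤ 4 ≤ 7 (triangle on l)
L = 5 + 2 + 4 = 11 (odd)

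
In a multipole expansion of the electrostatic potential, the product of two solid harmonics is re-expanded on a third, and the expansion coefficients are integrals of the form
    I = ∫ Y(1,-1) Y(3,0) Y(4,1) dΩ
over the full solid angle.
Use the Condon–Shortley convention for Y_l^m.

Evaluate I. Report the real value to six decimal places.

-0.194664

Rules hold: Σm=0, L=8 even, 2≤4≤4.
N = 3·7·9 = 189
Δ = 0!·2!·6!/9! = 1/252
Racah Σ t=0..0: t=0:+1/36 = 1/36
⇒ 3j(1 3 4; 0 0 0)² = 4/63, sgn +1
Racah Σ t=0..0: t=0:+1/72 = 1/72
⇒ 3j(1 3 4; -1 0 1)² = 5/126, sgn -1
4πI² = N·(3j₀)²·(3jₘ)² = 10/21
I = -1·√(0.47619/4π) = -0.19466390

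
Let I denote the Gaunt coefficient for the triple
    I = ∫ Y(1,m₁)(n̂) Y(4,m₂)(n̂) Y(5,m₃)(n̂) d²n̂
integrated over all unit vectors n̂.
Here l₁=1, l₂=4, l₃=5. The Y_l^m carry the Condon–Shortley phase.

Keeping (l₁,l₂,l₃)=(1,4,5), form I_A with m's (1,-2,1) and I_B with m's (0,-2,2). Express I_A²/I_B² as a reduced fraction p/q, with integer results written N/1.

l's match ⇒ only the (l;m) 3-j factors differ between A and B.
A: triangle coeff Δ(1,4,5) = 1/495; Σ_t [0,0]: t=0:+1/2880 = 1/2880; (3j)²=2/165 [(1 4 5; 1 -2 1)], sign=+1
B: triangle coeff Δ(1,4,5) = 1/495; Σ_t [0,0]: t=0:+1/1440 = 1/1440; (3j)²=7/165 [(1 4 5; 0 -2 2)], sign=-1
I_A²/I_B² = (2/165)/(7/165) = 2/7

2/7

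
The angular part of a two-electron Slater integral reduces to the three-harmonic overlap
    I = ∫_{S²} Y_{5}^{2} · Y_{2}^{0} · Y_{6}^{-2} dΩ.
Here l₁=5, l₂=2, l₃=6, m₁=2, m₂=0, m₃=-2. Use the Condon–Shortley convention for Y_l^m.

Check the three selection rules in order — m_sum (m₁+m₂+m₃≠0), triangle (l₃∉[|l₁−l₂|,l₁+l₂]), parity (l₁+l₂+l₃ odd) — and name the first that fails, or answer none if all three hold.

azimuthal sum: 2 + 0 − 2 = 0  ✓
3 ≤ 6 ≤ 7 (triangle on l)  ✓
L = 5 + 2 + 6 = 13 (odd)  ✗

parity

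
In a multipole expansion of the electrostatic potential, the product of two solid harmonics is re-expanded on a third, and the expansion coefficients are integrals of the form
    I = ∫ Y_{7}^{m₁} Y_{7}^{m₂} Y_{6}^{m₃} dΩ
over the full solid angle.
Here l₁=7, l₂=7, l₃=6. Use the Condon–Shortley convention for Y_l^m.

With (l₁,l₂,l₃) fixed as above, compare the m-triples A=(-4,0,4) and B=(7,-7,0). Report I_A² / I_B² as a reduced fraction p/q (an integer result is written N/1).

48/1859

Same 7,7,6: normalisation and zero-m 3j drop out of the ratio.
A: Δ: 8! 6! 6! / 21! → 1/2444321880; sum: t=5:−1/24883200 t=6:+1/20736000 t=7:−1/174182400 = 1/435456000; 3j²(7 7 6; -4 0 4) = Δ·Π!·Σ² = 2/20995  (sign +1)
B: Δ: 8! 6! 6! / 21! → 1/2444321880; sum: t=0:+1/20901888000 = 1/20901888000; 3j²(7 7 6; 7 -7 0) = Δ·Π!·Σ² = 143/38760  (sign +1)
I_A²/I_B² = (2/20995)/(143/38760) = 48/1859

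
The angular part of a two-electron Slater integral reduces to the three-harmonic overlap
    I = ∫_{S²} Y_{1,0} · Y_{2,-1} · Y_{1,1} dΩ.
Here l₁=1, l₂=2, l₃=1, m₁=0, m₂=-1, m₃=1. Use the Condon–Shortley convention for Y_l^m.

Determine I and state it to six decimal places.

-0.218510

m-sum 0 ✓  L=4 even ✓  1≤1≤3 ✓
Π(2lᵢ+1) = 3×5×3 = 45
triangle coeff Δ(1,2,1) = 1/30
Σ_t [1,1]: t=1:−1/1 = -1/1
(3j)²=2/15 [(1 2 1; 0 0 0)], sign=+1
Σ_t [1,1]: t=1:−1/2 = -1/2
(3j)²=1/10 [(1 2 1; 0 -1 1)], sign=-1
⇒ 4πI² = 3/5
I = (-1)√(3/5/(4π)) = -0.21850969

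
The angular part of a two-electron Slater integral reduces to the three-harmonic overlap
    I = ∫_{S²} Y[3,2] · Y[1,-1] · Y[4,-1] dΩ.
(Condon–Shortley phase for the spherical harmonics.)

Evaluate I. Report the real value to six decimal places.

Rules hold: Σm=0, L=8 even, 2≤4≤4.
N = 7·3·9 = 189
Δ = 0!·6!·2!/9! = 1/252
Racah Σ t=0..0: t=0:+1/36 = 1/36
⇒ 3j(3 1 4; 0 0 0)² = 4/63, sgn +1
Racah Σ t=0..0: t=0:+1/240 = 1/240
⇒ 3j(3 1 4; 2 -1 -1)² = 1/84, sgn -1
4πI² = N·(3j₀)²·(3jₘ)² = 1/7
I = -1·√(0.142857/4π) = -0.10662181

-0.106622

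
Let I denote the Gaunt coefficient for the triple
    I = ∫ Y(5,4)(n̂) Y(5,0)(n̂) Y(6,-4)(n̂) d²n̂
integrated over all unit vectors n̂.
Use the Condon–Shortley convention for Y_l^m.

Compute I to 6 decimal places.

-0.082328

m-sum 0 ✓  L=16 even ✓  0≤6≤10 ✓
Π(2lᵢ+1) = 11×11×13 = 1573
triangle coeff Δ(5,5,6) = 1/28588560
Σ_t [0,4]: t=0:+1/345600 t=1:−1/13824 t=2:+1/5184 t=3:−1/13824 t=4:+1/345600 = 7/129600
(3j)²=80/7293 [(5 5 6; 0 0 0)], sign=+1
Σ_t [0,1]: t=0:+1/345600 t=1:−1/207360 = -1/518400
(3j)²=12/2431 [(5 5 6; 4 0 -4)], sign=-1
⇒ 4πI² = 320/3757
I = (-1)√(320/3757/(4π)) = -0.08232836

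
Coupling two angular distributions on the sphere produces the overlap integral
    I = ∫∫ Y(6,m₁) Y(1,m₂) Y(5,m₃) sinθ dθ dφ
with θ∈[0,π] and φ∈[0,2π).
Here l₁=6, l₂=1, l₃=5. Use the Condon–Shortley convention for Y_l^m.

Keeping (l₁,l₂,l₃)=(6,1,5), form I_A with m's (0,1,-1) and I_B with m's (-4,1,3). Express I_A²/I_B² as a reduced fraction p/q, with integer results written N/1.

l's match ⇒ only the (l;m) 3-j factors differ between A and B.
A: triangle coeff Δ(6,1,5) = 1/858; Σ_t [2,2]: t=2:+1/34560 = 1/34560; (3j)²=5/286 [(6 1 5; 0 1 -1)], sign=+1
B: triangle coeff Δ(6,1,5) = 1/858; Σ_t [2,2]: t=2:+1/161280 = 1/161280; (3j)²=15/286 [(6 1 5; -4 1 3)], sign=+1
I_A²/I_B² = (5/286)/(15/286) = 1/3

1/3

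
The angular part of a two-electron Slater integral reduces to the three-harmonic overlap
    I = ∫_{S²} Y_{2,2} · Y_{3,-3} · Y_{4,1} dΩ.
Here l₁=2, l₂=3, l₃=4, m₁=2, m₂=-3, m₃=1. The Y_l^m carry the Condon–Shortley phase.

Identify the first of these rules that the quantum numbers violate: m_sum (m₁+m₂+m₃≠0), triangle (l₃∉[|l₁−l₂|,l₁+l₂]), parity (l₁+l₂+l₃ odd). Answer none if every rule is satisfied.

azimuthal sum: 2 − 3 + 1 = 0  ✓
1 ≤ 4 ≤ 5 (triangle on l)  ✓
L = 2 + 3 + 4 = 9 (odd)  ✗

parity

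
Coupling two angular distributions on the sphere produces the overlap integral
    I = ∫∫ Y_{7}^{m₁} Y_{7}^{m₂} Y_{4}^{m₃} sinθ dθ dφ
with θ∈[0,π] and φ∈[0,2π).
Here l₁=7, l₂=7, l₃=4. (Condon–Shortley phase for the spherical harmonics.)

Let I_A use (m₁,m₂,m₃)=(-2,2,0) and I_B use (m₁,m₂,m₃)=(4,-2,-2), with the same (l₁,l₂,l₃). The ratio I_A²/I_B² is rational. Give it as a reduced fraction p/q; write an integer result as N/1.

63001/12375

Shared (l₁,l₂,l₃)=(7,7,4): N and (l;000)² cancel in I_A²/I_B².
A: Δ = 10!·4!·4!/19! = 1/58198140; Racah Σ t=5..9: t=5:−1/8294400 t=6:+1/622080 t=7:−1/483840 t=8:+1/2903040 t=9:−1/209018880 = -251/1045094400; ⇒ 3j(7 7 4; -2 2 0)² = 63001/58198140, sgn -1
B: Δ = 10!·4!·4!/19! = 1/58198140; Racah Σ t=1..3: t=1:−1/34836480 t=2:+1/2903040 t=3:−1/2903040 = -1/34836480; ⇒ 3j(7 7 4; 4 -2 -2)² = 25/117572, sgn -1
I_A²/I_B² = (63001/58198140)/(25/117572) = 63001/12375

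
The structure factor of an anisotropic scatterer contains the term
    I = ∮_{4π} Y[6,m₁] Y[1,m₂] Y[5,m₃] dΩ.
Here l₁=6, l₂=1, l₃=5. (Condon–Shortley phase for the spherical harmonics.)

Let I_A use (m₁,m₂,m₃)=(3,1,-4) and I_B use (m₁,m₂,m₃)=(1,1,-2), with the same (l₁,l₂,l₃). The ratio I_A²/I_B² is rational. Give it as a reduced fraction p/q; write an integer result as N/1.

3/10

Same 6,1,5: normalisation and zero-m 3j drop out of the ratio.
A: Δ: 2! 10! 0! / 13! → 1/858; sum: t=2:+1/725760 = 1/725760; 3j²(6 1 5; 3 1 -4) = Δ·Π!·Σ² = 1/286  (sign -1)
B: Δ: 2! 10! 0! / 13! → 1/858; sum: t=2:+1/60480 = 1/60480; 3j²(6 1 5; 1 1 -2) = Δ·Π!·Σ² = 5/429  (sign -1)
I_A²/I_B² = (1/286)/(5/429) = 3/10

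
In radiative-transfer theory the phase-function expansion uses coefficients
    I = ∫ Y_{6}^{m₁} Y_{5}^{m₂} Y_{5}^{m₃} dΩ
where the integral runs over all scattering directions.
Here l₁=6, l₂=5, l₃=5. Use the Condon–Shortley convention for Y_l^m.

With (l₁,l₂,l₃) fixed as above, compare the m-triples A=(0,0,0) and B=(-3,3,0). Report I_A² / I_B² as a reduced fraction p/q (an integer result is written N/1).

l's match ⇒ only the (l;m) 3-j factors differ between A and B.
A: triangle coeff Δ(6,5,5) = 1/28588560; Σ_t [1,5]: t=1:−1/345600 t=2:+1/13824 t=3:−1/5184 t=4:+1/13824 t=5:−1/345600 = -7/129600; (3j)²=80/7293 [(6 5 5; 0 0 0)], sign=+1
B: triangle coeff Δ(6,5,5) = 1/28588560; Σ_t [4,6]: t=4:+1/138240 t=5:−1/34560 t=6:+1/103680 = -1/82944; (3j)²=125/9724 [(6 5 5; -3 3 0)], sign=+1
I_A²/I_B² = (80/7293)/(125/9724) = 64/75

64/75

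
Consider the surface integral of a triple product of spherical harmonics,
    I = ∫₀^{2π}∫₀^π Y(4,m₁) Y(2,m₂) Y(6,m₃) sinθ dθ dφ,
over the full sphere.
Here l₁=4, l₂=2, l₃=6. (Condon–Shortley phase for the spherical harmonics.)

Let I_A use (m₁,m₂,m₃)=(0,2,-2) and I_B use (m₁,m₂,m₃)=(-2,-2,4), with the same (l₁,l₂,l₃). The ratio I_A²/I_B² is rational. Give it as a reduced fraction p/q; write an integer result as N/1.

1/3

l's match ⇒ only the (l;m) 3-j factors differ between A and B.
A: triangle coeff Δ(4,2,6) = 1/6435; Σ_t [0,0]: t=0:+1/13824 = 1/13824; (3j)²=14/1287 [(4 2 6; 0 2 -2)], sign=+1
B: triangle coeff Δ(4,2,6) = 1/6435; Σ_t [0,0]: t=0:+1/34560 = 1/34560; (3j)²=14/429 [(4 2 6; -2 -2 4)], sign=+1
I_A²/I_B² = (14/1287)/(14/429) = 1/3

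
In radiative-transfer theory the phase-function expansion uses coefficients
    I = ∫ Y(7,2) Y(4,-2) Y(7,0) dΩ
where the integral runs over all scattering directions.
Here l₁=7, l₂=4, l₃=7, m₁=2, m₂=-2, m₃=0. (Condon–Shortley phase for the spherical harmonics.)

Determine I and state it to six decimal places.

m-sum 0 ✓  L=18 even ✓  3≤7≤11 ✓
Π(2lᵢ+1) = 15×9×15 = 2025
triangle coeff Δ(7,4,7) = 1/58198140
Σ_t [0,4]: t=0:+1/17418240 t=1:−1/622080 t=2:+1/230400 t=3:−1/622080 t=4:+1/17418240 = 1/806400
(3j)²=2268/230945 [(7 4 7; 0 0 0)], sign=-1
Σ_t [0,2]: t=0:+1/1382400 t=1:−1/622080 t=2:+1/2903040 = -47/87091200
(3j)²=2209/277134 [(7 4 7; 2 -2 0)], sign=+1
⇒ 4πI² = 338175810/2133423721
I = (-1)√(338175810/2133423721/(4π)) = -0.11231242

-0.112312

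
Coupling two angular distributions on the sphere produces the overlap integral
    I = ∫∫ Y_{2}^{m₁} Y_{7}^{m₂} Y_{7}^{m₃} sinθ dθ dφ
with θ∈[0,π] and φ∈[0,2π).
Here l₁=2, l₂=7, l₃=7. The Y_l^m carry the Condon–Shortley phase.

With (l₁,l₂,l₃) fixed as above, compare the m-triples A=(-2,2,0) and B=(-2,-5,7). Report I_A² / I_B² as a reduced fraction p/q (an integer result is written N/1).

Same 2,7,7: normalisation and zero-m 3j drop out of the ratio.
A: Δ: 2! 2! 12! / 17! → 1/185640; sum: t=2:+1/2419200 = 1/2419200; 3j²(2 7 7; -2 2 0) = Δ·Π!·Σ² = 27/1105  (sign -1)
B: Δ: 2! 2! 12! / 17! → 1/185640; sum: t=2:+1/1916006400 = 1/1916006400; 3j²(2 7 7; -2 -5 7) = Δ·Π!·Σ² = 1/340  (sign +1)
I_A²/I_B² = (27/1105)/(1/340) = 108/13

108/13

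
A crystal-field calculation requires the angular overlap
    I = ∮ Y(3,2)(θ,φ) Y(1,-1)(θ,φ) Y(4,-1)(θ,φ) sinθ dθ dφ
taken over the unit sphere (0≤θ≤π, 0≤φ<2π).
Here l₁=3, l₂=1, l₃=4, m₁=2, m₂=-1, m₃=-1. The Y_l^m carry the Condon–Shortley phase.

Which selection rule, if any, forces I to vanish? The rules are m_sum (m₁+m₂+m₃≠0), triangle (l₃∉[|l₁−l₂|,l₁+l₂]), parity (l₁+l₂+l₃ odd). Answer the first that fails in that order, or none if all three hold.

m₁+m₂+m₃ = 2 − 1 − 1 = 0  ✓
triangle: |3−1|=2 ≤ l₃=4 ≤ 3+1=4  ✓
parity: l₁+l₂+l₃ = 8 is even  ✓

none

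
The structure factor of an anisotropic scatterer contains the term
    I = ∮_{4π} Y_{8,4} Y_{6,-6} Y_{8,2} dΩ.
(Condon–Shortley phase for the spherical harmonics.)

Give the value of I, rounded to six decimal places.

Checks pass: Σm=0; 22 even; l₃=8∈[2,14].
(2·8+1)(2·6+1)(2·8+1) = 3757
Δ: 6! 10! 6! / 23! → 1/13742520792
sum: t=0:+1/41803776000 t=1:−1/435456000 t=2:+1/39813120 t=3:−1/18662400 t=4:+1/39813120 t=5:−1/435456000 t=6:+1/41803776000 = -11/1393459200
3j²(8 6 8; 0 0 0) = Δ·Π!·Σ² = 600/96577  (sign -1)
sum: t=0:+1/8957952000 = 1/8957952000
3j²(8 6 8; 4 -6 2) = Δ·Π!·Σ² = 1260/96577  (sign +1)
combine: 4πI² = 3757·600/96577·1260/96577 = 756000/2482597
take √, sign -1: I = -0.15566926

-0.155669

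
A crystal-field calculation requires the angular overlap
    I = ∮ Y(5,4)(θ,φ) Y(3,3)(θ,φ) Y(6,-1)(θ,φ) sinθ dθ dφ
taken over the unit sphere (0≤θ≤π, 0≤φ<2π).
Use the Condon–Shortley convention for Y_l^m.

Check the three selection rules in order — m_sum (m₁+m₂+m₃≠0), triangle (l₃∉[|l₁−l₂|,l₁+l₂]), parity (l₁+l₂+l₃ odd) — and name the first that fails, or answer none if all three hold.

m_sum

m₁+m₂+m₃ = 4 + 3 − 1 = 6  ✗
triangle: |5−3|=2 ≤ l₃=6 ≤ 5+3=8
parity: l₁+l₂+l₃ = 14 is even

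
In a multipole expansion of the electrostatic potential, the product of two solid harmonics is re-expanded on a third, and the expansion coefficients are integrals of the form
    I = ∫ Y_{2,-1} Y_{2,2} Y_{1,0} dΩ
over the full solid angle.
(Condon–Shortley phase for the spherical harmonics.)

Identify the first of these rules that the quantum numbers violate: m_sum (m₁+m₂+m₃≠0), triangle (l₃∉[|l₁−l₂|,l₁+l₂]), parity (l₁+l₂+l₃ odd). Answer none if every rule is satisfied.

m_sum

azimuthal sum: -1 + 2 + 0 = 1  ✗
0 ≤ 1 ≤ 4 (triangle on l)
L = 2 + 2 + 1 = 5 (odd)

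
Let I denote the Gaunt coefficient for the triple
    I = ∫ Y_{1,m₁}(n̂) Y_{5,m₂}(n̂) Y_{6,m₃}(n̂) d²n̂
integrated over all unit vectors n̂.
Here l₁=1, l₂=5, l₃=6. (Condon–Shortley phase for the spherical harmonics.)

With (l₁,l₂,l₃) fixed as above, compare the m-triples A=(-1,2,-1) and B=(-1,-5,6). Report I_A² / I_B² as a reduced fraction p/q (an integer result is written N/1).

Shared (l₁,l₂,l₃)=(1,5,6): N and (l;000)² cancel in I_A²/I_B².
A: Δ = 0!·2!·10!/13! = 1/858; Racah Σ t=0..0: t=0:+1/60480 = 1/60480; ⇒ 3j(1 5 6; -1 2 -1)² = 5/429, sgn -1
B: Δ = 0!·2!·10!/13! = 1/858; Racah Σ t=0..0: t=0:+1/7257600 = 1/7257600; ⇒ 3j(1 5 6; -1 -5 6)² = 1/13, sgn +1
I_A²/I_B² = (5/429)/(1/13) = 5/33

5/33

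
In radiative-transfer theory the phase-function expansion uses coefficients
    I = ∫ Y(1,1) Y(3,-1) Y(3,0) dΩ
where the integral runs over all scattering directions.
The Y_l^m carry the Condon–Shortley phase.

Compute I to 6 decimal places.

Σlᵢ=7 odd — θ-integrand is odd under cosθ→−cosθ; I=0

0.000000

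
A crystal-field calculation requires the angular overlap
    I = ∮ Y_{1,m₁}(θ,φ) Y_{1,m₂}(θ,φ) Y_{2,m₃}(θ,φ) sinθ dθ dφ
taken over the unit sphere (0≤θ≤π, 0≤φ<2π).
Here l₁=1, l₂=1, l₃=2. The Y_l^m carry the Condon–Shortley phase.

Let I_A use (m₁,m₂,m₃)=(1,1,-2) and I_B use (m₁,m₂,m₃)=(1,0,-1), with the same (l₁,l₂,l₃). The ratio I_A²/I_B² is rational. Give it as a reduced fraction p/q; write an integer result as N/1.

Same 1,1,2: normalisation and zero-m 3j drop out of the ratio.
A: Δ: 0! 2! 2! / 5! → 1/30; sum: t=0:+1/4 = 1/4; 3j²(1 1 2; 1 1 -2) = Δ·Π!·Σ² = 1/5  (sign +1)
B: Δ: 0! 2! 2! / 5! → 1/30; sum: t=0:+1/2 = 1/2; 3j²(1 1 2; 1 0 -1) = Δ·Π!·Σ² = 1/10  (sign -1)
I_A²/I_B² = (1/5)/(1/10) = 2/1

2/1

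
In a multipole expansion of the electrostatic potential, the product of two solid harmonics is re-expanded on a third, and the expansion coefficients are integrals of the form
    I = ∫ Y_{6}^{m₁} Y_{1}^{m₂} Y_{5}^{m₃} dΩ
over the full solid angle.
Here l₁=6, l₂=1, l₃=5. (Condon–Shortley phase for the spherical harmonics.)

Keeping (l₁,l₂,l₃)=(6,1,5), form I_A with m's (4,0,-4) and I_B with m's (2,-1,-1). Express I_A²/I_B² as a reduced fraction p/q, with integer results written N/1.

5/7

Shared (l₁,l₂,l₃)=(6,1,5): N and (l;000)² cancel in I_A²/I_B².
A: Δ = 2!·10!·0!/13! = 1/858; Racah Σ t=1..1: t=1:−1/362880 = -1/362880; ⇒ 3j(6 1 5; 4 0 -4)² = 10/429, sgn +1
B: Δ = 2!·10!·0!/13! = 1/858; Racah Σ t=0..0: t=0:+1/34560 = 1/34560; ⇒ 3j(6 1 5; 2 -1 -1)² = 14/429, sgn +1
I_A²/I_B² = (10/429)/(14/429) = 5/7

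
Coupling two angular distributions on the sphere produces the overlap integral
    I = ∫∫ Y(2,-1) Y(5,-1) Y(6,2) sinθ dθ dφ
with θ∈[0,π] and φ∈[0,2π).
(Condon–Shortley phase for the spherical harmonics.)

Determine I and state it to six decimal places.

0.000000

Σlᵢ=13 odd — θ-integrand is odd under cosθ→−cosθ; I=0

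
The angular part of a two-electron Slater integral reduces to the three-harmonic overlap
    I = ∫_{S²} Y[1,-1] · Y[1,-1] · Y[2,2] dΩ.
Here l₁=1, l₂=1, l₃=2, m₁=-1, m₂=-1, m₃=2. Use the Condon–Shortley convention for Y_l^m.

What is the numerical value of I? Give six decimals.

0.309019

m-sum 0 ✓  L=4 even ✓  0≤2≤2 ✓
Π(2lᵢ+1) = 3×3×5 = 45
triangle coeff Δ(1,1,2) = 1/30
Σ_t [0,0]: t=0:+1/1 = 1/1
(3j)²=2/15 [(1 1 2; 0 0 0)], sign=+1
Σ_t [0,0]: t=0:+1/4 = 1/4
(3j)²=1/5 [(1 1 2; -1 -1 2)], sign=+1
⇒ 4πI² = 6/5
I = (+1)√(6/5/(4π)) = 0.30901936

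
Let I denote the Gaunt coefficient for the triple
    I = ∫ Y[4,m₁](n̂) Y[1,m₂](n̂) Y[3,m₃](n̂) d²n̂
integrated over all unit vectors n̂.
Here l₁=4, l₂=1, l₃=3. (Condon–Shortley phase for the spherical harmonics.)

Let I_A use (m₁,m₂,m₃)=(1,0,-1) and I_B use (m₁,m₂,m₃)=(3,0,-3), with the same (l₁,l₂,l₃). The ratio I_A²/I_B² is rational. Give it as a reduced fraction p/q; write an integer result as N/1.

l's match ⇒ only the (l;m) 3-j factors differ between A and B.
A: triangle coeff Δ(4,1,3) = 1/252; Σ_t [1,1]: t=1:−1/48 = -1/48; (3j)²=5/84 [(4 1 3; 1 0 -1)], sign=-1
B: triangle coeff Δ(4,1,3) = 1/252; Σ_t [1,1]: t=1:−1/720 = -1/720; (3j)²=1/36 [(4 1 3; 3 0 -3)], sign=-1
I_A²/I_B² = (5/84)/(1/36) = 15/7

15/7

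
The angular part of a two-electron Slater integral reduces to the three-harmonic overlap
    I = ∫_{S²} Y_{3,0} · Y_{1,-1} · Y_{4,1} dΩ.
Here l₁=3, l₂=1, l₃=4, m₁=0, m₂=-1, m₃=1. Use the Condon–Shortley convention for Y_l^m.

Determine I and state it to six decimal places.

Checks pass: Σm=0; 8 even; l₃=4∈[2,4].
(2·3+1)(2·1+1)(2·4+1) = 189
Δ: 0! 6! 2! / 9! → 1/252
sum: t=0:+1/36 = 1/36
3j²(3 1 4; 0 0 0) = Δ·Π!·Σ² = 4/63  (sign +1)
sum: t=0:+1/72 = 1/72
3j²(3 1 4; 0 -1 1) = Δ·Π!·Σ² = 5/126  (sign -1)
combine: 4πI² = 189·4/63·5/126 = 10/21
take √, sign -1: I = -0.19466390

-0.194664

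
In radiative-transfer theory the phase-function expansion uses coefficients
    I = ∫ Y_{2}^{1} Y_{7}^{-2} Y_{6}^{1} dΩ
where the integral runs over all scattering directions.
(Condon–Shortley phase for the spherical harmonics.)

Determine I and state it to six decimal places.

0.000000

l₁+l₂+l₃=15 is odd: 3j(l;000)=0 ⇒ I=0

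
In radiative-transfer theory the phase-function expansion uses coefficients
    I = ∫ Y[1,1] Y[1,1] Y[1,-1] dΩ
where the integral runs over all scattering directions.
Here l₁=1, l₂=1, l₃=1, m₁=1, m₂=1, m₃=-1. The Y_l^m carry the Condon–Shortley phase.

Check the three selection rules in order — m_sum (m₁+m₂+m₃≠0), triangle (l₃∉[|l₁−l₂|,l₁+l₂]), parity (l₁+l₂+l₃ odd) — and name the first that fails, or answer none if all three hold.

m₁+m₂+m₃ = 1 + 1 − 1 = 1  ✗
triangle: |1−1|=0 ≤ l₃=1 ≤ 1+1=2
parity: l₁+l₂+l₃ = 3 is odd

m_sum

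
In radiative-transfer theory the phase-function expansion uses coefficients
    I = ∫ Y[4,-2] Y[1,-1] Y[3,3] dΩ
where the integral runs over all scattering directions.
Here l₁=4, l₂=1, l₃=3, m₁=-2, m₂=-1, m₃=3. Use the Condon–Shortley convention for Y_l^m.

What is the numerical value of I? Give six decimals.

m-sum 0 ✓  L=8 even ✓  3≤3≤5 ✓
Π(2lᵢ+1) = 9×3×7 = 189
triangle coeff Δ(4,1,3) = 1/252
Σ_t [1,1]: t=1:−1/36 = -1/36
(3j)²=4/63 [(4 1 3; 0 0 0)], sign=+1
Σ_t [0,0]: t=0:+1/1440 = 1/1440
(3j)²=1/252 [(4 1 3; -2 -1 3)], sign=+1
⇒ 4πI² = 1/21
I = (+1)√(1/21/(4π)) = 0.06155813

0.061558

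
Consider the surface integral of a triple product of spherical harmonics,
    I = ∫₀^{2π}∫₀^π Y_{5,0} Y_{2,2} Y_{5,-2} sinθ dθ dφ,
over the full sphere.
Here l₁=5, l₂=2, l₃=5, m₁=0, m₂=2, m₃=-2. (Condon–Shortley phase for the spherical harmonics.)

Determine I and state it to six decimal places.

Rules hold: Σm=0, L=12 even, 3≤5≤7.
N = 11·5·11 = 605
Δ = 2!·8!·2!/13! = 1/38610
Racah Σ t=0..2: t=0:+1/2880 t=1:−1/576 t=2:+1/2880 = -1/960
⇒ 3j(5 2 5; 0 0 0)² = 10/429, sgn +1
Racah Σ t=2..2: t=2:+1/2880 = 1/2880
⇒ 3j(5 2 5; 0 2 -2)² = 14/429, sgn -1
4πI² = N·(3j₀)²·(3jₘ)² = 700/1521
I = -1·√(0.460224/4π) = -0.19137248

-0.191372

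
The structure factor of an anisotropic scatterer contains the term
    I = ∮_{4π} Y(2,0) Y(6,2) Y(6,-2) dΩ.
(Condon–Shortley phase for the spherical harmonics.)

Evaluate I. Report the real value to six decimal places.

Checks pass: Σm=0; 14 even; l₃=6∈[4,8].
(2·2+1)(2·6+1)(2·6+1) = 845
Δ: 2! 2! 10! / 15! → 1/90090
sum: t=0:+1/69120 t=1:−1/14400 t=2:+1/69120 = -7/172800
3j²(2 6 6; 0 0 0) = Δ·Π!·Σ² = 14/715  (sign -1)
sum: t=0:+1/322560 t=1:−1/30240 t=2:+1/69120 = -1/64512
3j²(2 6 6; 0 2 -2) = Δ·Π!·Σ² = 10/1001  (sign -1)
combine: 4πI² = 845·14/715·10/1001 = 20/121
take √, sign +1: I = 0.11468784

0.114688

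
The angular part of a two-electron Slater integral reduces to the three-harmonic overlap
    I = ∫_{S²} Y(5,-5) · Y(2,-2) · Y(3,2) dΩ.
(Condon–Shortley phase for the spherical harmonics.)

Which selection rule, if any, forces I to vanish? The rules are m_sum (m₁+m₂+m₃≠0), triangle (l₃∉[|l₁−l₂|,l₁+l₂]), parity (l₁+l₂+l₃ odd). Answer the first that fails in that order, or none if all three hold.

m_sum

m₁+m₂+m₃ = -5 − 2 + 2 = -5  ✗
triangle: |5−2|=3 ≤ l₃=3 ≤ 5+2=7
parity: l₁+l₂+l₃ = 10 is even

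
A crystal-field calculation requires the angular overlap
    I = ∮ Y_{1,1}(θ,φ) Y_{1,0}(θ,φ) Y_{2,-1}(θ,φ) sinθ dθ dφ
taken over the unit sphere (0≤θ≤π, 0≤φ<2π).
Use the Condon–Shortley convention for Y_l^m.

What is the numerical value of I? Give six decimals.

-0.218510

Checks pass: Σm=0; 4 even; l₃=2∈[0,2].
(2·1+1)(2·1+1)(2·2+1) = 45
Δ: 0! 2! 2! / 5! → 1/30
sum: t=0:+1/1 = 1/1
3j²(1 1 2; 0 0 0) = Δ·Π!·Σ² = 2/15  (sign +1)
sum: t=0:+1/2 = 1/2
3j²(1 1 2; 1 0 -1) = Δ·Π!·Σ² = 1/10  (sign -1)
combine: 4πI² = 45·2/15·1/10 = 3/5
take √, sign -1: I = -0.21850969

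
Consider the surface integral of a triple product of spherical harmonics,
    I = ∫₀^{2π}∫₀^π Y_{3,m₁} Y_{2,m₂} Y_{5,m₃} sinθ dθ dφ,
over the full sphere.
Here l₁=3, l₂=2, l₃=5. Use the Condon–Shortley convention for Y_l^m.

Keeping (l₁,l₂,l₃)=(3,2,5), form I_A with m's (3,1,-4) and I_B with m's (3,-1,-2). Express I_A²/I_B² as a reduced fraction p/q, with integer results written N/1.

12/1

Same 3,2,5: normalisation and zero-m 3j drop out of the ratio.
A: Δ: 0! 6! 4! / 11! → 1/2310; sum: t=0:+1/4320 = 1/4320; 3j²(3 2 5; 3 1 -4) = Δ·Π!·Σ² = 2/55  (sign -1)
B: Δ: 0! 6! 4! / 11! → 1/2310; sum: t=0:+1/4320 = 1/4320; 3j²(3 2 5; 3 -1 -2) = Δ·Π!·Σ² = 1/330  (sign -1)
I_A²/I_B² = (2/55)/(1/330) = 12/1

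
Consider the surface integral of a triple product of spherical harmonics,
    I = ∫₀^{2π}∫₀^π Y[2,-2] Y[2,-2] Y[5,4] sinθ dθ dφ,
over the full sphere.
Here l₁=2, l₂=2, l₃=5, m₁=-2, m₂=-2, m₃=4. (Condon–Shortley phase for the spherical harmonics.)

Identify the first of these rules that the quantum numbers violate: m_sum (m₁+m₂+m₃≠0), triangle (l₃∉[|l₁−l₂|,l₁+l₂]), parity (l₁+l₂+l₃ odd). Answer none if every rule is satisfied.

m₁+m₂+m₃ = -2 − 2 + 4 = 0  ✓
triangle: |2−2|=0 ≤ l₃=5 ≤ 2+2=4  ✗
parity: l₁+l₂+l₃ = 9 is odd

triangle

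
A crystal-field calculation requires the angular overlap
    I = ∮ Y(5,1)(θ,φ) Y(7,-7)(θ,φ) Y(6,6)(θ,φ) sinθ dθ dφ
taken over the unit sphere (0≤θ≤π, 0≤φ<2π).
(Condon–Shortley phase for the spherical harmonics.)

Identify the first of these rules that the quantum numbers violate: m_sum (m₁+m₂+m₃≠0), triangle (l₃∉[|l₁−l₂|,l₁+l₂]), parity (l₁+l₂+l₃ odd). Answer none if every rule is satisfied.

m₁+m₂+m₃ = 1 − 7 + 6 = 0  ✓
triangle: |5−7|=2 ≤ l₃=6 ≤ 5+7=12  ✓
parity: l₁+l₂+l₃ = 18 is even  ✓

none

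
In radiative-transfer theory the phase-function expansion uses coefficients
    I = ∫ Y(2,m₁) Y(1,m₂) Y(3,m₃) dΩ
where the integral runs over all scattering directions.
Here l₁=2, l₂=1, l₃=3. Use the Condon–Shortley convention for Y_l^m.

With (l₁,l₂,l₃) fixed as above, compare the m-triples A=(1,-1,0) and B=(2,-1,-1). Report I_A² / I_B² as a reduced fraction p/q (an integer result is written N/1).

3/1

Shared (l₁,l₂,l₃)=(2,1,3): N and (l;000)² cancel in I_A²/I_B².
A: Δ = 0!·4!·2!/7! = 1/105; Racah Σ t=0..0: t=0:+1/12 = 1/12; ⇒ 3j(2 1 3; 1 -1 0)² = 1/35, sgn -1
B: Δ = 0!·4!·2!/7! = 1/105; Racah Σ t=0..0: t=0:+1/48 = 1/48; ⇒ 3j(2 1 3; 2 -1 -1)² = 1/105, sgn +1
I_A²/I_B² = (1/35)/(1/105) = 3/1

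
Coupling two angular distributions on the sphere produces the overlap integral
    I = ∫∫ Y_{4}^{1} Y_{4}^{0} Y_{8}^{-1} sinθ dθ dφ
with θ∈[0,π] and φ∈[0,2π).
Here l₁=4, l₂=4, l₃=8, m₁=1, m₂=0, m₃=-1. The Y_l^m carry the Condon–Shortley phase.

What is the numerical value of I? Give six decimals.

-0.222409

Rules hold: Σm=0, L=16 even, 0≤8≤8.
N = 9·9·17 = 1377
Δ = 0!·8!·8!/17! = 1/218790
Racah Σ t=0..0: t=0:+1/331776 = 1/331776
⇒ 3j(4 4 8; 0 0 0)² = 490/21879, sgn +1
Racah Σ t=0..0: t=0:+1/414720 = 1/414720
⇒ 3j(4 4 8; 1 0 -1)² = 49/2431, sgn -1
4πI² = N·(3j₀)²·(3jₘ)² = 216090/347633
I = -1·√(0.621604/4π) = -0.22240877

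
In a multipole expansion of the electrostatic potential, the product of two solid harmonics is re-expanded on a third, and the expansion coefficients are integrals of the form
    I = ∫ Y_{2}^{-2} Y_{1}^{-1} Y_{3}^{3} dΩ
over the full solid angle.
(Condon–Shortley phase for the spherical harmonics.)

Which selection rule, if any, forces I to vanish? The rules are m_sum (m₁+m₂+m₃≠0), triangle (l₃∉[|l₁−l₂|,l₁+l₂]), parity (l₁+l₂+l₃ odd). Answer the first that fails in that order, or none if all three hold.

Σmᵢ = 0  ✓
l₃∈[|l₁−l₂|,l₁+l₂]=[1,3], have l₃=3  ✓
Σlᵢ = 6 ⇒ even  ✓

none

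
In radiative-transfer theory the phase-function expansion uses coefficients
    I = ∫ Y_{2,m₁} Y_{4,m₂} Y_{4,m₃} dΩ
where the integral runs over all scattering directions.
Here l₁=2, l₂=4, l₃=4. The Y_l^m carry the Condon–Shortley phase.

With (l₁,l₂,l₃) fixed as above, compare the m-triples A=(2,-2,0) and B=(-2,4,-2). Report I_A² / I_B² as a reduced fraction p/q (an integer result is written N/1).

l's match ⇒ only the (l;m) 3-j factors differ between A and B.
A: triangle coeff Δ(2,4,4) = 1/13860; Σ_t [0,0]: t=0:+1/192 = 1/192; (3j)²=3/77 [(2 4 4; 2 -2 0)], sign=+1
B: triangle coeff Δ(2,4,4) = 1/13860; Σ_t [2,2]: t=2:+1/2880 = 1/2880; (3j)²=2/165 [(2 4 4; -2 4 -2)], sign=+1
I_A²/I_B² = (3/77)/(2/165) = 45/14

45/14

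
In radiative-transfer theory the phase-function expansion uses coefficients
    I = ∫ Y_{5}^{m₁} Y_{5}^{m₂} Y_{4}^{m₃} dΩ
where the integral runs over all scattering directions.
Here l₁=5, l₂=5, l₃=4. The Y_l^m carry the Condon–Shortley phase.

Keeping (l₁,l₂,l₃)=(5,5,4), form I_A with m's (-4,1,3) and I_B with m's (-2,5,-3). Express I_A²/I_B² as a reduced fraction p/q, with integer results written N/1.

Same 5,5,4: normalisation and zero-m 3j drop out of the ratio.
A: Δ: 6! 4! 4! / 15! → 1/3153150; sum: t=5:−1/17280 t=6:+1/103680 = -1/20736; 3j²(5 5 4; -4 1 3) = Δ·Π!·Σ² = 10/429  (sign +1)
B: Δ: 6! 4! 4! / 15! → 1/3153150; sum: t=6:+1/103680 = 1/103680; 3j²(5 5 4; -2 5 -3) = Δ·Π!·Σ² = 7/429  (sign -1)
I_A²/I_B² = (10/429)/(7/429) = 10/7

10/7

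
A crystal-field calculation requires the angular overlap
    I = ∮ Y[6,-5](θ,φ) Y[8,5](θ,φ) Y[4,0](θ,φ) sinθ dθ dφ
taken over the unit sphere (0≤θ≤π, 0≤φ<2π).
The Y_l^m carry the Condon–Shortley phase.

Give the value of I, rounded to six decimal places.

m-sum 0 ✓  L=18 even ✓  2≤4≤14 ✓
Π(2lᵢ+1) = 13×17×9 = 1989
triangle coeff Δ(6,8,4) = 1/23279256
Σ_t [4,6]: t=4:+1/1658880 t=5:−1/518400 t=6:+1/1658880 = -1/1382400
(3j)²=504/46189 [(6 8 4; 0 0 0)], sign=-1
Σ_t [9,10]: t=9:−1/34836480 t=10:+1/130636800 = -11/522547200
(3j)²=1331/81396 [(6 8 4; -5 5 0)], sign=-1
⇒ 4πI² = 2178/6137
I = (+1)√(2178/6137/(4π)) = 0.16805287

0.168053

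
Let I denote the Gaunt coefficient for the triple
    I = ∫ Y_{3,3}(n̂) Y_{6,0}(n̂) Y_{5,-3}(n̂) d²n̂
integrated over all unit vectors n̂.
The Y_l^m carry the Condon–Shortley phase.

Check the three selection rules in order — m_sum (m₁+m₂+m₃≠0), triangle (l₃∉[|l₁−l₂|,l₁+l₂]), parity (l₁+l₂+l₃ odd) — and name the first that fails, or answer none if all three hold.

Σmᵢ = 0  ✓
l₃∈[|l₁−l₂|,l₁+l₂]=[3,9], have l₃=5  ✓
Σlᵢ = 14 ⇒ even  ✓

none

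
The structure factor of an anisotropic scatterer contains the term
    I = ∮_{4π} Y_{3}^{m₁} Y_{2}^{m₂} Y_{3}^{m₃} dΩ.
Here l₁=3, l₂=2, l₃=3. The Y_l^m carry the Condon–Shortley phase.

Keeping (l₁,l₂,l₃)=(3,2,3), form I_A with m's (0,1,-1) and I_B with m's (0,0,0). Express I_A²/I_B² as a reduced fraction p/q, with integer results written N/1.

l's match ⇒ only the (l;m) 3-j factors differ between A and B.
A: triangle coeff Δ(3,2,3) = 1/3780; Σ_t [1,2]: t=1:−1/8 t=2:+1/12 = -1/24; (3j)²=1/210 [(3 2 3; 0 1 -1)], sign=-1
B: triangle coeff Δ(3,2,3) = 1/3780; Σ_t [0,2]: t=0:+1/24 t=1:−1/4 t=2:+1/24 = -1/6; (3j)²=4/105 [(3 2 3; 0 0 0)], sign=+1
I_A²/I_B² = (1/210)/(4/105) = 1/8

1/8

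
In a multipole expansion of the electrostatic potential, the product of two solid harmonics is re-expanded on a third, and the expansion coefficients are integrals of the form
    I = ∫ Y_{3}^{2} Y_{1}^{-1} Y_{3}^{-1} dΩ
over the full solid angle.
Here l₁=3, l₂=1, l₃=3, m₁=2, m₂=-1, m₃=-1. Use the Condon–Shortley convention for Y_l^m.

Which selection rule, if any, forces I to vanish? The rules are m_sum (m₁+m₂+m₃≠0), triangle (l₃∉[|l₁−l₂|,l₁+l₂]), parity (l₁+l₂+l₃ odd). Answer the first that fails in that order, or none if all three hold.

parity

m₁+m₂+m₃ = 2 − 1 − 1 = 0  ✓
triangle: |3−1|=2 ≤ l₃=3 ≤ 3+1=4  ✓
parity: l₁+l₂+l₃ = 7 is odd  ✗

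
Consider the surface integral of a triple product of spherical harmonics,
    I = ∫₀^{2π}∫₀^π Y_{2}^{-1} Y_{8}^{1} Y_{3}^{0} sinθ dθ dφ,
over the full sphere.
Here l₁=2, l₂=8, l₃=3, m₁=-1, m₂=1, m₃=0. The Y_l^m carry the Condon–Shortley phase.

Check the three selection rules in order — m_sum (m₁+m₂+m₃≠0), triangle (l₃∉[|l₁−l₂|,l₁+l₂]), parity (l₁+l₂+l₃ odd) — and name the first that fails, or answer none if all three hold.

Σmᵢ = 0  ✓
l₃∈[|l₁−l₂|,l₁+l₂]=[6,10], have l₃=3  ✗
Σlᵢ = 13 ⇒ odd

triangle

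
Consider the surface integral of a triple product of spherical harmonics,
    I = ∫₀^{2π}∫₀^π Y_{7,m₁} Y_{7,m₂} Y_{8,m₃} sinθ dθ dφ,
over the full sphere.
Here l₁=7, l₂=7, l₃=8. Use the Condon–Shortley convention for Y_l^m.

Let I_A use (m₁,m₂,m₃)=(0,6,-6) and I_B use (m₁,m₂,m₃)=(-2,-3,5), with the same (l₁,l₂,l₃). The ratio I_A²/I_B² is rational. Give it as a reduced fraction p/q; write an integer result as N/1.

2197/396

l's match ⇒ only the (l;m) 3-j factors differ between A and B.
A: triangle coeff Δ(7,7,8) = 1/22086194130; Σ_t [5,6]: t=5:−1/6967296000 t=6:+1/18289152000 = -13/146313216000; (3j)²=2197/222870 [(7 7 8; 0 6 -6)], sign=-1
B: triangle coeff Δ(7,7,8) = 1/22086194130; Σ_t [1,4]: t=1:−1/3483648000 t=2:+1/348364800 t=3:−1/261273600 t=4:+1/1393459200 = -11/20901888000; (3j)²=66/37145 [(7 7 8; -2 -3 5)], sign=+1
I_A²/I_B² = (2197/222870)/(66/37145) = 2197/396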